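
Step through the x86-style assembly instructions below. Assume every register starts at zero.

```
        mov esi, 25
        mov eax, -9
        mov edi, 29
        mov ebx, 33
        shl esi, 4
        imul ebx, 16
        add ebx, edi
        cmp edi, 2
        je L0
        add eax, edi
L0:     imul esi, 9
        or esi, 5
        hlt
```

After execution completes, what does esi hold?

3605

esi=25
eax=-9
edi=29
ebx=33
esi=25<<4=400
ebx=33*16=528
ebx=528+29=557
cmp edi, 2  (cmp 29,2)
je L0: not taken
eax=(-9)+29=20
esi=400*9=3600
esi=3600|5=3605
halt.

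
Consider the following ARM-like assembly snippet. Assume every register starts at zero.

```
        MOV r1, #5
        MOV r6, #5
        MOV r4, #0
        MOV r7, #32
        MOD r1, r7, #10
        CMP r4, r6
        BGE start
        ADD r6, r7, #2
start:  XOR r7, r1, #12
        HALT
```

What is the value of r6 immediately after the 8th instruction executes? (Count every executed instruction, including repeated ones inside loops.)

after MOV r1, #5: r1=5
after MOV r6, #5: r6=5
after MOV r4, #0: r4=0
after MOV r7, #32: r7=32
after MOD r1, r7, #10: r1=32%10=2
CMP r4, r6  (cmp 0,5)
BGE start: not taken
after ADD r6, r7, #2: r6=32+2=34
After step 8: r6 = 34.

34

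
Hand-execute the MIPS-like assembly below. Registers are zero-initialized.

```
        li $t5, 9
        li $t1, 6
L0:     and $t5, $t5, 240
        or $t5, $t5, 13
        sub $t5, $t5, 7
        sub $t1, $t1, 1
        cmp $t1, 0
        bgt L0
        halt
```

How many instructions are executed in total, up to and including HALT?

39

after li $t5, 9: $t5=9
after li $t1, 6: $t1=6
after and $t5, $t5, 240: $t5=9&240=0
after or $t5, $t5, 13: $t5=0|13=13
after sub $t5, $t5, 7: $t5=13-7=6
after sub $t1, $t1, 1: $t1=6-1=5
cmp $t1, 0  (cmp 5,0)
bgt L0: taken
after and $t5, $t5, 240: $t5=6&240=0
after or $t5, $t5, 13: $t5=0|13=13
after sub $t5, $t5, 7: $t5=13-7=6
after sub $t1, $t1, 1: $t1=5-1=4
cmp $t1, 0  (cmp 4,0)
bgt L0: taken
after and $t5, $t5, 240: $t5=6&240=0
after or $t5, $t5, 13: $t5=0|13=13
after sub $t5, $t5, 7: $t5=13-7=6
after sub $t1, $t1, 1: $t1=4-1=3
cmp $t1, 0  (cmp 3,0)
bgt L0: taken
after and $t5, $t5, 240: $t5=6&240=0
after or $t5, $t5, 13: $t5=0|13=13
after sub $t5, $t5, 7: $t5=13-7=6
after sub $t1, $t1, 1: $t1=3-1=2
cmp $t1, 0  (cmp 2,0)
bgt L0: taken
after and $t5, $t5, 240: $t5=6&240=0
after or $t5, $t5, 13: $t5=0|13=13
after sub $t5, $t5, 7: $t5=13-7=6
after sub $t1, $t1, 1: $t1=2-1=1
cmp $t1, 0  (cmp 1,0)
bgt L0: taken
after and $t5, $t5, 240: $t5=6&240=0
after or $t5, $t5, 13: $t5=0|13=13
after sub $t5, $t5, 7: $t5=13-7=6
after sub $t1, $t1, 1: $t1=1-1=0
cmp $t1, 0  (cmp 0,0)
bgt L0: not taken
halt.
Total executed instructions: 39.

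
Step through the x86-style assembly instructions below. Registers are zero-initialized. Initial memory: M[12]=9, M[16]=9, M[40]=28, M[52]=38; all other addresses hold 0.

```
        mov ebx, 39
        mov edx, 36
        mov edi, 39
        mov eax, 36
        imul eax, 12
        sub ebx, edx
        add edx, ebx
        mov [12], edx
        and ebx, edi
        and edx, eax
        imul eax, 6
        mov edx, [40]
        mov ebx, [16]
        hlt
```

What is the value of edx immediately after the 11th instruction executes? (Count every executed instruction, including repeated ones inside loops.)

32

ebx=39
edx=36
edi=39
eax=36
eax=36*12=432
ebx=39-36=3
edx=36+3=39
mov [12], edx → M[12]=39
ebx=3&39=3
edx=39&432=32
eax=432*6=2592
After step 11: edx = 32.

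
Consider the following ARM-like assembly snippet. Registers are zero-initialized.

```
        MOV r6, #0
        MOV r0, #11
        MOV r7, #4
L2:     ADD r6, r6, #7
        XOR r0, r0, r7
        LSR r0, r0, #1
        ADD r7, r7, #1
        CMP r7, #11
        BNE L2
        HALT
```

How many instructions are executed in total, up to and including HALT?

after MOV r6, #0: r6=0
after MOV r0, #11: r0=11
after MOV r7, #4: r7=4
after ADD r6, r6, #7: r6=0+7=7
after XOR r0, r0, r7: r0=11^4=15
after LSR r0, r0, #1: r0=15>>1=7
after ADD r7, r7, #1: r7=4+1=5
CMP r7, #11  (cmp 5,11)
BNE L2: taken
after ADD r6, r6, #7: r6=7+7=14
after XOR r0, r0, r7: r0=7^5=2
after LSR r0, r0, #1: r0=2>>1=1
after ADD r7, r7, #1: r7=5+1=6
CMP r7, #11  (cmp 6,11)
BNE L2: taken
after ADD r6, r6, #7: r6=14+7=21
after XOR r0, r0, r7: r0=1^6=7
after LSR r0, r0, #1: r0=7>>1=3
after ADD r7, r7, #1: r7=6+1=7
CMP r7, #11  (cmp 7,11)
BNE L2: taken
after ADD r6, r6, #7: r6=21+7=28
after XOR r0, r0, r7: r0=3^7=4
after LSR r0, r0, #1: r0=4>>1=2
after ADD r7, r7, #1: r7=7+1=8
CMP r7, #11  (cmp 8,11)
BNE L2: taken
after ADD r6, r6, #7: r6=28+7=35
after XOR r0, r0, r7: r0=2^8=10
after LSR r0, r0, #1: r0=10>>1=5
after ADD r7, r7, #1: r7=8+1=9
CMP r7, #11  (cmp 9,11)
BNE L2: taken
after ADD r6, r6, #7: r6=35+7=42
after XOR r0, r0, r7: r0=5^9=12
after LSR r0, r0, #1: r0=12>>1=6
after ADD r7, r7, #1: r7=9+1=10
CMP r7, #11  (cmp 10,11)
BNE L2: taken
after ADD r6, r6, #7: r6=42+7=49
after XOR r0, r0, r7: r0=6^10=12
after LSR r0, r0, #1: r0=12>>1=6
after ADD r7, r7, #1: r7=10+1=11
CMP r7, #11  (cmp 11,11)
BNE L2: not taken
halt.
Total executed instructions: 46.

46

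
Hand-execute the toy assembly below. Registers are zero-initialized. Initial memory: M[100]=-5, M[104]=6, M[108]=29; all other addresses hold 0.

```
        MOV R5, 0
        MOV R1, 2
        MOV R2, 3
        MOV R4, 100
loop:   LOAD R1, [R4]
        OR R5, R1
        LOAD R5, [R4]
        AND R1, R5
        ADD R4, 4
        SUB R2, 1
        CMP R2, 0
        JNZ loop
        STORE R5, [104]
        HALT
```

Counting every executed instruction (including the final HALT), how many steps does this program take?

30

after MOV R5, 0: R5=0
after MOV R1, 2: R1=2
after MOV R2, 3: R2=3
after MOV R4, 100: R4=100
after LOAD R1, [R4]: R1=M[100]=-5
after OR R5, R1: R5=0|(-5)=-5
after LOAD R5, [R4]: R5=M[100]=-5
after AND R1, R5: R1=(-5)&(-5)=-5
after ADD R4, 4: R4=100+4=104
after SUB R2, 1: R2=3-1=2
CMP R2, 0  (cmp 2,0)
JNZ loop: taken
after LOAD R1, [R4]: R1=M[104]=6
after OR R5, R1: R5=(-5)|6=-1
after LOAD R5, [R4]: R5=M[104]=6
after AND R1, R5: R1=6&6=6
after ADD R4, 4: R4=104+4=108
after SUB R2, 1: R2=2-1=1
CMP R2, 0  (cmp 1,0)
JNZ loop: taken
after LOAD R1, [R4]: R1=M[108]=29
after OR R5, R1: R5=6|29=31
after LOAD R5, [R4]: R5=M[108]=29
after AND R1, R5: R1=29&29=29
after ADD R4, 4: R4=108+4=112
after SUB R2, 1: R2=1-1=0
CMP R2, 0  (cmp 0,0)
JNZ loop: not taken
STORE R5, [104] → M[104]=29
halt.
Total executed instructions: 30.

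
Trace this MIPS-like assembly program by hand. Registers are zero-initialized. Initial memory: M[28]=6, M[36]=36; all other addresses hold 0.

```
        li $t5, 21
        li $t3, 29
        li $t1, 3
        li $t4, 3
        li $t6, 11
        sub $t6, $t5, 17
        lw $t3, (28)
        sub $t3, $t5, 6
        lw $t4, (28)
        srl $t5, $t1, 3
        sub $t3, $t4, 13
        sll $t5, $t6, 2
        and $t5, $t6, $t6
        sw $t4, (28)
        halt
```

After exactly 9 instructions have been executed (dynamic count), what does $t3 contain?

li $t5, 21 → $t5=21
li $t3, 29 → $t3=29
li $t1, 3 → $t1=3
li $t4, 3 → $t4=3
li $t6, 11 → $t6=11
sub $t6, $t5, 17 → $t6=21-17=4
lw $t3, (28) → $t3=M[28]=6
sub $t3, $t5, 6 → $t3=21-6=15
lw $t4, (28) → $t4=M[28]=6
After step 9: $t3 = 15.

15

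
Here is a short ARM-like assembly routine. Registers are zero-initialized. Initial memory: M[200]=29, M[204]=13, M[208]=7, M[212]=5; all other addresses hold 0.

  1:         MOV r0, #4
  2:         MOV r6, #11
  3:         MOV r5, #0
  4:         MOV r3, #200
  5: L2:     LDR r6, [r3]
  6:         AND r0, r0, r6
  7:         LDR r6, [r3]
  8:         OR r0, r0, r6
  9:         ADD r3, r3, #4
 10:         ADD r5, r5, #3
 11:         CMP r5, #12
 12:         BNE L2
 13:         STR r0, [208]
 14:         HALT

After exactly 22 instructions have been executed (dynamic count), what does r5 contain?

MOV r0, #4 → r0=4
MOV r6, #11 → r6=11
MOV r5, #0 → r5=0
MOV r3, #200 → r3=200
LDR r6, [r3] → r6=M[200]=29
AND r0, r0, r6 → r0=4&29=4
LDR r6, [r3] → r6=M[200]=29
OR r0, r0, r6 → r0=4|29=29
ADD r3, r3, #4 → r3=200+4=204
ADD r5, r5, #3 → r5=0+3=3
CMP r5, #12  (cmp 3,12)
BNE L2: taken
LDR r6, [r3] → r6=M[204]=13
AND r0, r0, r6 → r0=29&13=13
LDR r6, [r3] → r6=M[204]=13
OR r0, r0, r6 → r0=13|13=13
ADD r3, r3, #4 → r3=204+4=208
ADD r5, r5, #3 → r5=3+3=6
CMP r5, #12  (cmp 6,12)
BNE L2: taken
LDR r6, [r3] → r6=M[208]=7
AND r0, r0, r6 → r0=13&7=5
After step 22: r5 = 6.

6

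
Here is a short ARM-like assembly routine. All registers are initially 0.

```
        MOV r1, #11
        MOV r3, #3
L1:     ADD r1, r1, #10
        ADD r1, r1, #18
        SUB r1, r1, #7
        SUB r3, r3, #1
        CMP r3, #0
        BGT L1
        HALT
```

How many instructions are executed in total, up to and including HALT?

21

after MOV r1, #11: r1=11
after MOV r3, #3: r3=3
after ADD r1, r1, #10: r1=11+10=21
after ADD r1, r1, #18: r1=21+18=39
after SUB r1, r1, #7: r1=39-7=32
after SUB r3, r3, #1: r3=3-1=2
CMP r3, #0  (cmp 2,0)
BGT L1: taken
after ADD r1, r1, #10: r1=32+10=42
after ADD r1, r1, #18: r1=42+18=60
after SUB r1, r1, #7: r1=60-7=53
after SUB r3, r3, #1: r3=2-1=1
CMP r3, #0  (cmp 1,0)
BGT L1: taken
after ADD r1, r1, #10: r1=53+10=63
after ADD r1, r1, #18: r1=63+18=81
after SUB r1, r1, #7: r1=81-7=74
after SUB r3, r3, #1: r3=1-1=0
CMP r3, #0  (cmp 0,0)
BGT L1: not taken
halt.
Total executed instructions: 21.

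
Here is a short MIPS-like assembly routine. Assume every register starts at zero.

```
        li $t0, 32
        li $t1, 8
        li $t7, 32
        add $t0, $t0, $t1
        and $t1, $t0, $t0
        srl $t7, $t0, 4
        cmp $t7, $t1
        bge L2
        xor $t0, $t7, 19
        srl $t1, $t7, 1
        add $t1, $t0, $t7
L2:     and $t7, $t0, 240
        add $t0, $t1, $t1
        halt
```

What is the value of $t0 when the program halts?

li $t0, 32 → $t0=32
li $t1, 8 → $t1=8
li $t7, 32 → $t7=32
add $t0, $t0, $t1 → $t0=32+8=40
and $t1, $t0, $t0 → $t1=40&40=40
srl $t7, $t0, 4 → $t7=40>>4=2
cmp $t7, $t1  (cmp 2,40)
bge L2: not taken
xor $t0, $t7, 19 → $t0=2^19=17
srl $t1, $t7, 1 → $t1=2>>1=1
add $t1, $t0, $t7 → $t1=17+2=19
and $t7, $t0, 240 → $t7=17&240=16
add $t0, $t1, $t1 → $t0=19+19=38
halt.

38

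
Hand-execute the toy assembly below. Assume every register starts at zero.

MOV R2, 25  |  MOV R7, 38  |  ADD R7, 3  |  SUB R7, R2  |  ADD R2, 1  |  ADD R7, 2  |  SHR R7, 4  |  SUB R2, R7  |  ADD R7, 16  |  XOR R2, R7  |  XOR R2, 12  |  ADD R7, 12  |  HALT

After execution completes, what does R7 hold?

MOV R2, 25 → R2=25
MOV R7, 38 → R7=38
ADD R7, 3 → R7=38+3=41
SUB R7, R2 → R7=41-25=16
ADD R2, 1 → R2=25+1=26
ADD R7, 2 → R7=16+2=18
SHR R7, 4 → R7=18>>4=1
SUB R2, R7 → R2=26-1=25
ADD R7, 16 → R7=1+16=17
XOR R2, R7 → R2=25^17=8
XOR R2, 12 → R2=8^12=4
ADD R7, 12 → R7=17+12=29
halt.

29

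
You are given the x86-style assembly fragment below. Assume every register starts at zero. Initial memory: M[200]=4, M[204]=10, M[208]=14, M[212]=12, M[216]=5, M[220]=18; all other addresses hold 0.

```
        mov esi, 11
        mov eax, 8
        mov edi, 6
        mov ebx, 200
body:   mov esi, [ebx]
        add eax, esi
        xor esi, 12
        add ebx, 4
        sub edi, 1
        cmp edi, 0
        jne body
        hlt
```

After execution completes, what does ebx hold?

after mov esi, 11: esi=11
after mov eax, 8: eax=8
after mov edi, 6: edi=6
after mov ebx, 200: ebx=200
after mov esi, [ebx]: esi=M[200]=4
after add eax, esi: eax=8+4=12
after xor esi, 12: esi=4^12=8
after add ebx, 4: ebx=200+4=204
after sub edi, 1: edi=6-1=5
cmp edi, 0  (cmp 5,0)
jne body: taken
after mov esi, [ebx]: esi=M[204]=10
after add eax, esi: eax=12+10=22
after xor esi, 12: esi=10^12=6
after add ebx, 4: ebx=204+4=208
after sub edi, 1: edi=5-1=4
cmp edi, 0  (cmp 4,0)
jne body: taken
after mov esi, [ebx]: esi=M[208]=14
after add eax, esi: eax=22+14=36
after xor esi, 12: esi=14^12=2
after add ebx, 4: ebx=208+4=212
after sub edi, 1: edi=4-1=3
cmp edi, 0  (cmp 3,0)
jne body: taken
after mov esi, [ebx]: esi=M[212]=12
after add eax, esi: eax=36+12=48
after xor esi, 12: esi=12^12=0
after add ebx, 4: ebx=212+4=216
after sub edi, 1: edi=3-1=2
cmp edi, 0  (cmp 2,0)
jne body: taken
after mov esi, [ebx]: esi=M[216]=5
after add eax, esi: eax=48+5=53
after xor esi, 12: esi=5^12=9
after add ebx, 4: ebx=216+4=220
after sub edi, 1: edi=2-1=1
cmp edi, 0  (cmp 1,0)
jne body: taken
after mov esi, [ebx]: esi=M[220]=18
after add eax, esi: eax=53+18=71
after xor esi, 12: esi=18^12=30
after add ebx, 4: ebx=220+4=224
after sub edi, 1: edi=1-1=0
cmp edi, 0  (cmp 0,0)
jne body: not taken
halt.

224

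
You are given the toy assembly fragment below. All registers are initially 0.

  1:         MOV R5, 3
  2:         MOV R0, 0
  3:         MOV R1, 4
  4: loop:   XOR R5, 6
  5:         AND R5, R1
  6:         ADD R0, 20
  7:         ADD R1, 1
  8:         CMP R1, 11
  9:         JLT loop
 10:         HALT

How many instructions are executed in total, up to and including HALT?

MOV R5, 3 → R5=3
MOV R0, 0 → R0=0
MOV R1, 4 → R1=4
XOR R5, 6 → R5=3^6=5
AND R5, R1 → R5=5&4=4
ADD R0, 20 → R0=0+20=20
ADD R1, 1 → R1=4+1=5
CMP R1, 11  (cmp 5,11)
JLT loop: taken
XOR R5, 6 → R5=4^6=2
AND R5, R1 → R5=2&5=0
ADD R0, 20 → R0=20+20=40
ADD R1, 1 → R1=5+1=6
CMP R1, 11  (cmp 6,11)
JLT loop: taken
XOR R5, 6 → R5=0^6=6
AND R5, R1 → R5=6&6=6
ADD R0, 20 → R0=40+20=60
ADD R1, 1 → R1=6+1=7
CMP R1, 11  (cmp 7,11)
JLT loop: taken
XOR R5, 6 → R5=6^6=0
AND R5, R1 → R5=0&7=0
ADD R0, 20 → R0=60+20=80
ADD R1, 1 → R1=7+1=8
CMP R1, 11  (cmp 8,11)
JLT loop: taken
XOR R5, 6 → R5=0^6=6
AND R5, R1 → R5=6&8=0
ADD R0, 20 → R0=80+20=100
ADD R1, 1 → R1=8+1=9
CMP R1, 11  (cmp 9,11)
JLT loop: taken
XOR R5, 6 → R5=0^6=6
AND R5, R1 → R5=6&9=0
ADD R0, 20 → R0=100+20=120
ADD R1, 1 → R1=9+1=10
CMP R1, 11  (cmp 10,11)
JLT loop: taken
XOR R5, 6 → R5=0^6=6
AND R5, R1 → R5=6&10=2
ADD R0, 20 → R0=120+20=140
ADD R1, 1 → R1=10+1=11
CMP R1, 11  (cmp 11,11)
JLT loop: not taken
halt.
Total executed instructions: 46.

46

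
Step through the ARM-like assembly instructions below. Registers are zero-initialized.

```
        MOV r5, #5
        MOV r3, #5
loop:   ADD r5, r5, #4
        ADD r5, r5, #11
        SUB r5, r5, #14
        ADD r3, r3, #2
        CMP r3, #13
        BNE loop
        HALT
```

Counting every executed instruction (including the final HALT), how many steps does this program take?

MOV r5, #5 → r5=5
MOV r3, #5 → r3=5
ADD r5, r5, #4 → r5=5+4=9
ADD r5, r5, #11 → r5=9+11=20
SUB r5, r5, #14 → r5=20-14=6
ADD r3, r3, #2 → r3=5+2=7
CMP r3, #13  (cmp 7,13)
BNE loop: taken
ADD r5, r5, #4 → r5=6+4=10
ADD r5, r5, #11 → r5=10+11=21
SUB r5, r5, #14 → r5=21-14=7
ADD r3, r3, #2 → r3=7+2=9
CMP r3, #13  (cmp 9,13)
BNE loop: taken
ADD r5, r5, #4 → r5=7+4=11
ADD r5, r5, #11 → r5=11+11=22
SUB r5, r5, #14 → r5=22-14=8
ADD r3, r3, #2 → r3=9+2=11
CMP r3, #13  (cmp 11,13)
BNE loop: taken
ADD r5, r5, #4 → r5=8+4=12
ADD r5, r5, #11 → r5=12+11=23
SUB r5, r5, #14 → r5=23-14=9
ADD r3, r3, #2 → r3=11+2=13
CMP r3, #13  (cmp 13,13)
BNE loop: not taken
halt.
Total executed instructions: 27.

27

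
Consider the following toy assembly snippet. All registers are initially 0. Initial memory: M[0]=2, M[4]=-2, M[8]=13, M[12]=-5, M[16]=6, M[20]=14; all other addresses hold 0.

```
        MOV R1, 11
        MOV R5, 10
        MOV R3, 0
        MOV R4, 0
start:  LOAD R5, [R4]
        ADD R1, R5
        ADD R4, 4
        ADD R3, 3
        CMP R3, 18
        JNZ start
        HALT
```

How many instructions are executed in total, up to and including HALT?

R1=11
R5=10
R3=0
R4=0
R5=M[0]=2
R1=11+2=13
R4=0+4=4
R3=0+3=3
CMP R3, 18  (cmp 3,18)
JNZ start: taken
R5=M[4]=-2
R1=13+(-2)=11
R4=4+4=8
R3=3+3=6
CMP R3, 18  (cmp 6,18)
JNZ start: taken
R5=M[8]=13
R1=11+13=24
R4=8+4=12
R3=6+3=9
CMP R3, 18  (cmp 9,18)
JNZ start: taken
R5=M[12]=-5
R1=24+(-5)=19
R4=12+4=16
R3=9+3=12
CMP R3, 18  (cmp 12,18)
JNZ start: taken
R5=M[16]=6
R1=19+6=25
R4=16+4=20
R3=12+3=15
CMP R3, 18  (cmp 15,18)
JNZ start: taken
R5=M[20]=14
R1=25+14=39
R4=20+4=24
R3=15+3=18
CMP R3, 18  (cmp 18,18)
JNZ start: not taken
halt.
Total executed instructions: 41.

41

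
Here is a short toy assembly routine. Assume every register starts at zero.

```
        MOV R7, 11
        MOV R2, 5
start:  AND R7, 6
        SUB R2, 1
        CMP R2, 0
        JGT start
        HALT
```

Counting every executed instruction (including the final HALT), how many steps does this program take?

23

MOV R7, 11 → R7=11
MOV R2, 5 → R2=5
AND R7, 6 → R7=11&6=2
SUB R2, 1 → R2=5-1=4
CMP R2, 0  (cmp 4,0)
JGT start: taken
AND R7, 6 → R7=2&6=2
SUB R2, 1 → R2=4-1=3
CMP R2, 0  (cmp 3,0)
JGT start: taken
AND R7, 6 → R7=2&6=2
SUB R2, 1 → R2=3-1=2
CMP R2, 0  (cmp 2,0)
JGT start: taken
AND R7, 6 → R7=2&6=2
SUB R2, 1 → R2=2-1=1
CMP R2, 0  (cmp 1,0)
JGT start: taken
AND R7, 6 → R7=2&6=2
SUB R2, 1 → R2=1-1=0
CMP R2, 0  (cmp 0,0)
JGT start: not taken
halt.
Total executed instructions: 23.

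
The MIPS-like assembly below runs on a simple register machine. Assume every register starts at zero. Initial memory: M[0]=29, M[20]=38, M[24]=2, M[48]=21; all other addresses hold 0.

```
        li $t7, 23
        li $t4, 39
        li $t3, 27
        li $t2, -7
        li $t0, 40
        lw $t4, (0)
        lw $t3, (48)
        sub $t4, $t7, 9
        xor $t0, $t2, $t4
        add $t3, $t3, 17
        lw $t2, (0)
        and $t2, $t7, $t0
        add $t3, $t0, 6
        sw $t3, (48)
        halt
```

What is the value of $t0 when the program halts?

after li $t7, 23: $t7=23
after li $t4, 39: $t4=39
after li $t3, 27: $t3=27
after li $t2, -7: $t2=-7
after li $t0, 40: $t0=40
after lw $t4, (0): $t4=M[0]=29
after lw $t3, (48): $t3=M[48]=21
after sub $t4, $t7, 9: $t4=23-9=14
after xor $t0, $t2, $t4: $t0=(-7)^14=-9
after add $t3, $t3, 17: $t3=21+17=38
after lw $t2, (0): $t2=M[0]=29
after and $t2, $t7, $t0: $t2=23&(-9)=23
after add $t3, $t0, 6: $t3=(-9)+6=-3
sw $t3, (48) → M[48]=-3
halt.

-9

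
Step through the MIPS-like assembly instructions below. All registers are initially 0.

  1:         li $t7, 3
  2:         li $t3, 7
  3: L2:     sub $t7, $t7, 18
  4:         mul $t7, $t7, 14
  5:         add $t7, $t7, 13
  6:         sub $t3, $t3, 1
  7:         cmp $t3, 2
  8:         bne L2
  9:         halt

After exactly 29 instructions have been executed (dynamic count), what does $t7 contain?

after li $t7, 3: $t7=3
after li $t3, 7: $t3=7
after sub $t7, $t7, 18: $t7=3-18=-15
after mul $t7, $t7, 14: $t7=(-15)*14=-210
after add $t7, $t7, 13: $t7=(-210)+13=-197
after sub $t3, $t3, 1: $t3=7-1=6
cmp $t3, 2  (cmp 6,2)
bne L2: taken
after sub $t7, $t7, 18: $t7=(-197)-18=-215
after mul $t7, $t7, 14: $t7=(-215)*14=-3010
after add $t7, $t7, 13: $t7=(-3010)+13=-2997
after sub $t3, $t3, 1: $t3=6-1=5
cmp $t3, 2  (cmp 5,2)
bne L2: taken
after sub $t7, $t7, 18: $t7=(-2997)-18=-3015
after mul $t7, $t7, 14: $t7=(-3015)*14=-42210
after add $t7, $t7, 13: $t7=(-42210)+13=-42197
after sub $t3, $t3, 1: $t3=5-1=4
cmp $t3, 2  (cmp 4,2)
bne L2: taken
after sub $t7, $t7, 18: $t7=(-42197)-18=-42215
after mul $t7, $t7, 14: $t7=(-42215)*14=-591010
after add $t7, $t7, 13: $t7=(-591010)+13=-590997
after sub $t3, $t3, 1: $t3=4-1=3
cmp $t3, 2  (cmp 3,2)
bne L2: taken
after sub $t7, $t7, 18: $t7=(-590997)-18=-591015
after mul $t7, $t7, 14: $t7=(-591015)*14=-8274210
after add $t7, $t7, 13: $t7=(-8274210)+13=-8274197
After step 29: $t7 = -8274197.

-8274197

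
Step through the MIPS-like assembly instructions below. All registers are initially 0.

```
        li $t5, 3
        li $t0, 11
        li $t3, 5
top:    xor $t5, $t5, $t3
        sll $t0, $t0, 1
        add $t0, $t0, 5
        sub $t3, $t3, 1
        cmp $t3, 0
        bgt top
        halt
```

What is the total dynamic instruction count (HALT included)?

34

$t5=3
$t0=11
$t3=5
$t5=3^5=6
$t0=11<<1=22
$t0=22+5=27
$t3=5-1=4
cmp $t3, 0  (cmp 4,0)
bgt top: taken
$t5=6^4=2
$t0=27<<1=54
$t0=54+5=59
$t3=4-1=3
cmp $t3, 0  (cmp 3,0)
bgt top: taken
$t5=2^3=1
$t0=59<<1=118
$t0=118+5=123
$t3=3-1=2
cmp $t3, 0  (cmp 2,0)
bgt top: taken
$t5=1^2=3
$t0=123<<1=246
$t0=246+5=251
$t3=2-1=1
cmp $t3, 0  (cmp 1,0)
bgt top: taken
$t5=3^1=2
$t0=251<<1=502
$t0=502+5=507
$t3=1-1=0
cmp $t3, 0  (cmp 0,0)
bgt top: not taken
halt.
Total executed instructions: 34.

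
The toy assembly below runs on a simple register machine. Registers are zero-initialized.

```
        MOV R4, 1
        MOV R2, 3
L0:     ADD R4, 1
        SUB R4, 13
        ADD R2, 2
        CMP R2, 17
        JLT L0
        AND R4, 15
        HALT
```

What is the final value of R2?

17

R4=1
R2=3
R4=1+1=2
R4=2-13=-11
R2=3+2=5
CMP R2, 17  (cmp 5,17)
JLT L0: taken
R4=(-11)+1=-10
R4=(-10)-13=-23
R2=5+2=7
CMP R2, 17  (cmp 7,17)
JLT L0: taken
R4=(-23)+1=-22
R4=(-22)-13=-35
R2=7+2=9
CMP R2, 17  (cmp 9,17)
JLT L0: taken
R4=(-35)+1=-34
R4=(-34)-13=-47
R2=9+2=11
CMP R2, 17  (cmp 11,17)
JLT L0: taken
R4=(-47)+1=-46
R4=(-46)-13=-59
R2=11+2=13
CMP R2, 17  (cmp 13,17)
JLT L0: taken
R4=(-59)+1=-58
R4=(-58)-13=-71
R2=13+2=15
CMP R2, 17  (cmp 15,17)
JLT L0: taken
R4=(-71)+1=-70
R4=(-70)-13=-83
R2=15+2=17
CMP R2, 17  (cmp 17,17)
JLT L0: not taken
R4=(-83)&15=13
halt.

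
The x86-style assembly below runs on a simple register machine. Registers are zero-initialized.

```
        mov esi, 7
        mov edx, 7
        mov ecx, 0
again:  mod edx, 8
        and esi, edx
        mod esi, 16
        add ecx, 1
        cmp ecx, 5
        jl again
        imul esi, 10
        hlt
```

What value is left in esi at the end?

esi=7
edx=7
ecx=0
edx=7%8=7
esi=7&7=7
esi=7%16=7
ecx=0+1=1
cmp ecx, 5  (cmp 1,5)
jl again: taken
edx=7%8=7
esi=7&7=7
esi=7%16=7
ecx=1+1=2
cmp ecx, 5  (cmp 2,5)
jl again: taken
edx=7%8=7
esi=7&7=7
esi=7%16=7
ecx=2+1=3
cmp ecx, 5  (cmp 3,5)
jl again: taken
edx=7%8=7
esi=7&7=7
esi=7%16=7
ecx=3+1=4
cmp ecx, 5  (cmp 4,5)
jl again: taken
edx=7%8=7
esi=7&7=7
esi=7%16=7
ecx=4+1=5
cmp ecx, 5  (cmp 5,5)
jl again: not taken
esi=7*10=70
halt.

70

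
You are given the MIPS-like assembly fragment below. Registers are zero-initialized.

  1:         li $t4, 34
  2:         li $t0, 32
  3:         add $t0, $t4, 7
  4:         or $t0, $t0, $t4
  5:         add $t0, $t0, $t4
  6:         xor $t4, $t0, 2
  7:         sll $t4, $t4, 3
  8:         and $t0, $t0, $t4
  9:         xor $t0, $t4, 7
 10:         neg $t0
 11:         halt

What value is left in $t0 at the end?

li $t4, 34 → $t4=34
li $t0, 32 → $t0=32
add $t0, $t4, 7 → $t0=34+7=41
or $t0, $t0, $t4 → $t0=41|34=43
add $t0, $t0, $t4 → $t0=43+34=77
xor $t4, $t0, 2 → $t4=77^2=79
sll $t4, $t4, 3 → $t4=79<<3=632
and $t0, $t0, $t4 → $t0=77&632=72
xor $t0, $t4, 7 → $t0=632^7=639
neg $t0 → $t0=-(639)=-639
halt.

-639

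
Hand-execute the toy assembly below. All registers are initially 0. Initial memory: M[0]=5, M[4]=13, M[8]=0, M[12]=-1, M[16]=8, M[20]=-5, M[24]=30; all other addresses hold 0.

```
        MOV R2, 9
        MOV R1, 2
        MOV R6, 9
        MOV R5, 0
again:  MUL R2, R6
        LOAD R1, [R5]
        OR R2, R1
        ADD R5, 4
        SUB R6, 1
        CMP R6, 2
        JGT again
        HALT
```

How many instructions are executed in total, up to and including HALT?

54

R2=9
R1=2
R6=9
R5=0
R2=9*9=81
R1=M[0]=5
R2=81|5=85
R5=0+4=4
R6=9-1=8
CMP R6, 2  (cmp 8,2)
JGT again: taken
R2=85*8=680
R1=M[4]=13
R2=680|13=685
R5=4+4=8
R6=8-1=7
CMP R6, 2  (cmp 7,2)
JGT again: taken
R2=685*7=4795
R1=M[8]=0
R2=4795|0=4795
R5=8+4=12
R6=7-1=6
CMP R6, 2  (cmp 6,2)
JGT again: taken
R2=4795*6=28770
R1=M[12]=-1
R2=28770|(-1)=-1
R5=12+4=16
R6=6-1=5
CMP R6, 2  (cmp 5,2)
JGT again: taken
R2=(-1)*5=-5
R1=M[16]=8
R2=(-5)|8=-5
R5=16+4=20
R6=5-1=4
CMP R6, 2  (cmp 4,2)
JGT again: taken
R2=(-5)*4=-20
R1=M[20]=-5
R2=(-20)|(-5)=-1
R5=20+4=24
R6=4-1=3
CMP R6, 2  (cmp 3,2)
JGT again: taken
R2=(-1)*3=-3
R1=M[24]=30
R2=(-3)|30=-1
R5=24+4=28
R6=3-1=2
CMP R6, 2  (cmp 2,2)
JGT again: not taken
halt.
Total executed instructions: 54.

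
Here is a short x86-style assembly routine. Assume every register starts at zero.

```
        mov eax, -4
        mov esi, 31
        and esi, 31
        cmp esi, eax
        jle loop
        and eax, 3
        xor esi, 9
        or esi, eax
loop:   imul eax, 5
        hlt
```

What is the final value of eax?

0

after mov eax, -4: eax=-4
after mov esi, 31: esi=31
after and esi, 31: esi=31&31=31
cmp esi, eax  (cmp 31,-4)
jle loop: not taken
after and eax, 3: eax=(-4)&3=0
after xor esi, 9: esi=31^9=22
after or esi, eax: esi=22|0=22
after imul eax, 5: eax=0*5=0
halt.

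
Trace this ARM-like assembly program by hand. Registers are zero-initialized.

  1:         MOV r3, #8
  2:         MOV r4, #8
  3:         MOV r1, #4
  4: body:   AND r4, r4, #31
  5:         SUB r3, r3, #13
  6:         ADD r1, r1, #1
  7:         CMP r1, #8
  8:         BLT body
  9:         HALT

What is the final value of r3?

-44

MOV r3, #8 → r3=8
MOV r4, #8 → r4=8
MOV r1, #4 → r1=4
AND r4, r4, #31 → r4=8&31=8
SUB r3, r3, #13 → r3=8-13=-5
ADD r1, r1, #1 → r1=4+1=5
CMP r1, #8  (cmp 5,8)
BLT body: taken
AND r4, r4, #31 → r4=8&31=8
SUB r3, r3, #13 → r3=(-5)-13=-18
ADD r1, r1, #1 → r1=5+1=6
CMP r1, #8  (cmp 6,8)
BLT body: taken
AND r4, r4, #31 → r4=8&31=8
SUB r3, r3, #13 → r3=(-18)-13=-31
ADD r1, r1, #1 → r1=6+1=7
CMP r1, #8  (cmp 7,8)
BLT body: taken
AND r4, r4, #31 → r4=8&31=8
SUB r3, r3, #13 → r3=(-31)-13=-44
ADD r1, r1, #1 → r1=7+1=8
CMP r1, #8  (cmp 8,8)
BLT body: not taken
halt.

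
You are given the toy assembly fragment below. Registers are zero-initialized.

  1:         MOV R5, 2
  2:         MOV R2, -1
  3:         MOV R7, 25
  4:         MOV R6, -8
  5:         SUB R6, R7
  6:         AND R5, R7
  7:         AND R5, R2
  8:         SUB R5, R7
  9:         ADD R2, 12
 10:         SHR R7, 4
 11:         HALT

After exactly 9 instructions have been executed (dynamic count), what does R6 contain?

-33

MOV R5, 2 → R5=2
MOV R2, -1 → R2=-1
MOV R7, 25 → R7=25
MOV R6, -8 → R6=-8
SUB R6, R7 → R6=(-8)-25=-33
AND R5, R7 → R5=2&25=0
AND R5, R2 → R5=0&(-1)=0
SUB R5, R7 → R5=0-25=-25
ADD R2, 12 → R2=(-1)+12=11
After step 9: R6 = -33.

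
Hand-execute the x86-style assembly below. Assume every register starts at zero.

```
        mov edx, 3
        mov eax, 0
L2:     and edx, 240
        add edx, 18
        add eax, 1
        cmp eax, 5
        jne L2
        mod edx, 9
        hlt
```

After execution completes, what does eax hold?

5

mov edx, 3 → edx=3
mov eax, 0 → eax=0
and edx, 240 → edx=3&240=0
add edx, 18 → edx=0+18=18
add eax, 1 → eax=0+1=1
cmp eax, 5  (cmp 1,5)
jne L2: taken
and edx, 240 → edx=18&240=16
add edx, 18 → edx=16+18=34
add eax, 1 → eax=1+1=2
cmp eax, 5  (cmp 2,5)
jne L2: taken
and edx, 240 → edx=34&240=32
add edx, 18 → edx=32+18=50
add eax, 1 → eax=2+1=3
cmp eax, 5  (cmp 3,5)
jne L2: taken
and edx, 240 → edx=50&240=48
add edx, 18 → edx=48+18=66
add eax, 1 → eax=3+1=4
cmp eax, 5  (cmp 4,5)
jne L2: taken
and edx, 240 → edx=66&240=64
add edx, 18 → edx=64+18=82
add eax, 1 → eax=4+1=5
cmp eax, 5  (cmp 5,5)
jne L2: not taken
mod edx, 9 → edx=82%9=1
halt.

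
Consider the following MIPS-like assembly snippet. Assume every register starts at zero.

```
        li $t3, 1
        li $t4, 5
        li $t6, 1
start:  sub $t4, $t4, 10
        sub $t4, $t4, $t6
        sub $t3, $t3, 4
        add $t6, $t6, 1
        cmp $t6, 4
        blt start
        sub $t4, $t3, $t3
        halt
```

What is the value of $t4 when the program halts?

after li $t3, 1: $t3=1
after li $t4, 5: $t4=5
after li $t6, 1: $t6=1
after sub $t4, $t4, 10: $t4=5-10=-5
after sub $t4, $t4, $t6: $t4=(-5)-1=-6
after sub $t3, $t3, 4: $t3=1-4=-3
after add $t6, $t6, 1: $t6=1+1=2
cmp $t6, 4  (cmp 2,4)
blt start: taken
after sub $t4, $t4, 10: $t4=(-6)-10=-16
after sub $t4, $t4, $t6: $t4=(-16)-2=-18
after sub $t3, $t3, 4: $t3=(-3)-4=-7
after add $t6, $t6, 1: $t6=2+1=3
cmp $t6, 4  (cmp 3,4)
blt start: taken
after sub $t4, $t4, 10: $t4=(-18)-10=-28
after sub $t4, $t4, $t6: $t4=(-28)-3=-31
after sub $t3, $t3, 4: $t3=(-7)-4=-11
after add $t6, $t6, 1: $t6=3+1=4
cmp $t6, 4  (cmp 4,4)
blt start: not taken
after sub $t4, $t3, $t3: $t4=(-11)-(-11)=0
halt.

0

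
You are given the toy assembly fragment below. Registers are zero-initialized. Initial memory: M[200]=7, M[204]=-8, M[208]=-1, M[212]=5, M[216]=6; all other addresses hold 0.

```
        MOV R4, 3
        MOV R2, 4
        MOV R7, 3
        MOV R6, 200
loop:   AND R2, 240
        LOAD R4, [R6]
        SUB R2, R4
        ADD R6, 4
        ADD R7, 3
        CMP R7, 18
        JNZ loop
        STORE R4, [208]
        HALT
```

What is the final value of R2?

R4=3
R2=4
R7=3
R6=200
R2=4&240=0
R4=M[200]=7
R2=0-7=-7
R6=200+4=204
R7=3+3=6
CMP R7, 18  (cmp 6,18)
JNZ loop: taken
R2=(-7)&240=240
R4=M[204]=-8
R2=240-(-8)=248
R6=204+4=208
R7=6+3=9
CMP R7, 18  (cmp 9,18)
JNZ loop: taken
R2=248&240=240
R4=M[208]=-1
R2=240-(-1)=241
R6=208+4=212
R7=9+3=12
CMP R7, 18  (cmp 12,18)
JNZ loop: taken
R2=241&240=240
R4=M[212]=5
R2=240-5=235
R6=212+4=216
R7=12+3=15
CMP R7, 18  (cmp 15,18)
JNZ loop: taken
R2=235&240=224
R4=M[216]=6
R2=224-6=218
R6=216+4=220
R7=15+3=18
CMP R7, 18  (cmp 18,18)
JNZ loop: not taken
STORE R4, [208] → M[208]=6
halt.

218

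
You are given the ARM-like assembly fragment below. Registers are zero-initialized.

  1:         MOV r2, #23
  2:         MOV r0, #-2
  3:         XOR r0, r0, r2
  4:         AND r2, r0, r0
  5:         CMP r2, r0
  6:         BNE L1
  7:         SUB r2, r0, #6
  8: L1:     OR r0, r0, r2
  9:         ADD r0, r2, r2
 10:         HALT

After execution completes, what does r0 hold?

-58

after MOV r2, #23: r2=23
after MOV r0, #-2: r0=-2
after XOR r0, r0, r2: r0=(-2)^23=-23
after AND r2, r0, r0: r2=(-23)&(-23)=-23
CMP r2, r0  (cmp -23,-23)
BNE L1: not taken
after SUB r2, r0, #6: r2=(-23)-6=-29
after OR r0, r0, r2: r0=(-23)|(-29)=-21
after ADD r0, r2, r2: r0=(-29)+(-29)=-58
halt.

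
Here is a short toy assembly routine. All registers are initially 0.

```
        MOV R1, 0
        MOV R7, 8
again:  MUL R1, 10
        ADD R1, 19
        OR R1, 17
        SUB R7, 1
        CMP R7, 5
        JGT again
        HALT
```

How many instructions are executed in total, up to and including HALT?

21

after MOV R1, 0: R1=0
after MOV R7, 8: R7=8
after MUL R1, 10: R1=0*10=0
after ADD R1, 19: R1=0+19=19
after OR R1, 17: R1=19|17=19
after SUB R7, 1: R7=8-1=7
CMP R7, 5  (cmp 7,5)
JGT again: taken
after MUL R1, 10: R1=19*10=190
after ADD R1, 19: R1=190+19=209
after OR R1, 17: R1=209|17=209
after SUB R7, 1: R7=7-1=6
CMP R7, 5  (cmp 6,5)
JGT again: taken
after MUL R1, 10: R1=209*10=2090
after ADD R1, 19: R1=2090+19=2109
after OR R1, 17: R1=2109|17=2109
after SUB R7, 1: R7=6-1=5
CMP R7, 5  (cmp 5,5)
JGT again: not taken
halt.
Total executed instructions: 21.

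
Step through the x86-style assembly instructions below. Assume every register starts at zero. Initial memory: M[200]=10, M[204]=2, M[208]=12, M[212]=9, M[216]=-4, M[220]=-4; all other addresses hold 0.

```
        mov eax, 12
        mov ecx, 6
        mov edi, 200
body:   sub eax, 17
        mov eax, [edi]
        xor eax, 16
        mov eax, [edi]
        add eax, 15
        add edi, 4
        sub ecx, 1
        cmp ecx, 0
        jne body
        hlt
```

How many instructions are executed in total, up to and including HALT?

58

mov eax, 12 → eax=12
mov ecx, 6 → ecx=6
mov edi, 200 → edi=200
sub eax, 17 → eax=12-17=-5
mov eax, [edi] → eax=M[200]=10
xor eax, 16 → eax=10^16=26
mov eax, [edi] → eax=M[200]=10
add eax, 15 → eax=10+15=25
add edi, 4 → edi=200+4=204
sub ecx, 1 → ecx=6-1=5
cmp ecx, 0  (cmp 5,0)
jne body: taken
sub eax, 17 → eax=25-17=8
mov eax, [edi] → eax=M[204]=2
xor eax, 16 → eax=2^16=18
mov eax, [edi] → eax=M[204]=2
add eax, 15 → eax=2+15=17
add edi, 4 → edi=204+4=208
sub ecx, 1 → ecx=5-1=4
cmp ecx, 0  (cmp 4,0)
jne body: taken
sub eax, 17 → eax=17-17=0
mov eax, [edi] → eax=M[208]=12
xor eax, 16 → eax=12^16=28
mov eax, [edi] → eax=M[208]=12
add eax, 15 → eax=12+15=27
add edi, 4 → edi=208+4=212
sub ecx, 1 → ecx=4-1=3
cmp ecx, 0  (cmp 3,0)
jne body: taken
sub eax, 17 → eax=27-17=10
mov eax, [edi] → eax=M[212]=9
xor eax, 16 → eax=9^16=25
mov eax, [edi] → eax=M[212]=9
add eax, 15 → eax=9+15=24
add edi, 4 → edi=212+4=216
sub ecx, 1 → ecx=3-1=2
cmp ecx, 0  (cmp 2,0)
jne body: taken
sub eax, 17 → eax=24-17=7
mov eax, [edi] → eax=M[216]=-4
xor eax, 16 → eax=(-4)^16=-20
mov eax, [edi] → eax=M[216]=-4
add eax, 15 → eax=(-4)+15=11
add edi, 4 → edi=216+4=220
sub ecx, 1 → ecx=2-1=1
cmp ecx, 0  (cmp 1,0)
jne body: taken
sub eax, 17 → eax=11-17=-6
mov eax, [edi] → eax=M[220]=-4
xor eax, 16 → eax=(-4)^16=-20
mov eax, [edi] → eax=M[220]=-4
add eax, 15 → eax=(-4)+15=11
add edi, 4 → edi=220+4=224
sub ecx, 1 → ecx=1-1=0
cmp ecx, 0  (cmp 0,0)
jne body: not taken
halt.
Total executed instructions: 58.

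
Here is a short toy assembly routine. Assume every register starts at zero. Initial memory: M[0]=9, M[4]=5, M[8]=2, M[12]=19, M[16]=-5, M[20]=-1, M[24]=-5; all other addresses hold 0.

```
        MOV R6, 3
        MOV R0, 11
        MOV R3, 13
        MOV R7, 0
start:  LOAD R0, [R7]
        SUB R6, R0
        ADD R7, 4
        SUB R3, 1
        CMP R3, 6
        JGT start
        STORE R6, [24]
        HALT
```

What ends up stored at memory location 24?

R6=3
R0=11
R3=13
R7=0
R0=M[0]=9
R6=3-9=-6
R7=0+4=4
R3=13-1=12
CMP R3, 6  (cmp 12,6)
JGT start: taken
R0=M[4]=5
R6=(-6)-5=-11
R7=4+4=8
R3=12-1=11
CMP R3, 6  (cmp 11,6)
JGT start: taken
R0=M[8]=2
R6=(-11)-2=-13
R7=8+4=12
R3=11-1=10
CMP R3, 6  (cmp 10,6)
JGT start: taken
R0=M[12]=19
R6=(-13)-19=-32
R7=12+4=16
R3=10-1=9
CMP R3, 6  (cmp 9,6)
JGT start: taken
R0=M[16]=-5
R6=(-32)-(-5)=-27
R7=16+4=20
R3=9-1=8
CMP R3, 6  (cmp 8,6)
JGT start: taken
R0=M[20]=-1
R6=(-27)-(-1)=-26
R7=20+4=24
R3=8-1=7
CMP R3, 6  (cmp 7,6)
JGT start: taken
R0=M[24]=-5
R6=(-26)-(-5)=-21
R7=24+4=28
R3=7-1=6
CMP R3, 6  (cmp 6,6)
JGT start: not taken
STORE R6, [24] → M[24]=-21
halt.

-21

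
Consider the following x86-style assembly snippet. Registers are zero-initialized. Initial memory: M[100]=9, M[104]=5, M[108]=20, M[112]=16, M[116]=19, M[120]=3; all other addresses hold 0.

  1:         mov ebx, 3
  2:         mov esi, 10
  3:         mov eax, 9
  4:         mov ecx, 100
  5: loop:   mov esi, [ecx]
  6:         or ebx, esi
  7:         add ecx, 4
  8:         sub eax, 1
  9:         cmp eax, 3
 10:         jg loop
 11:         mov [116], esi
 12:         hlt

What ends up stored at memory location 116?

after mov ebx, 3: ebx=3
after mov esi, 10: esi=10
after mov eax, 9: eax=9
after mov ecx, 100: ecx=100
after mov esi, [ecx]: esi=M[100]=9
after or ebx, esi: ebx=3|9=11
after add ecx, 4: ecx=100+4=104
after sub eax, 1: eax=9-1=8
cmp eax, 3  (cmp 8,3)
jg loop: taken
after mov esi, [ecx]: esi=M[104]=5
after or ebx, esi: ebx=11|5=15
after add ecx, 4: ecx=104+4=108
after sub eax, 1: eax=8-1=7
cmp eax, 3  (cmp 7,3)
jg loop: taken
after mov esi, [ecx]: esi=M[108]=20
after or ebx, esi: ebx=15|20=31
after add ecx, 4: ecx=108+4=112
after sub eax, 1: eax=7-1=6
cmp eax, 3  (cmp 6,3)
jg loop: taken
after mov esi, [ecx]: esi=M[112]=16
after or ebx, esi: ebx=31|16=31
after add ecx, 4: ecx=112+4=116
after sub eax, 1: eax=6-1=5
cmp eax, 3  (cmp 5,3)
jg loop: taken
after mov esi, [ecx]: esi=M[116]=19
after or ebx, esi: ebx=31|19=31
after add ecx, 4: ecx=116+4=120
after sub eax, 1: eax=5-1=4
cmp eax, 3  (cmp 4,3)
jg loop: taken
after mov esi, [ecx]: esi=M[120]=3
after or ebx, esi: ebx=31|3=31
after add ecx, 4: ecx=120+4=124
after sub eax, 1: eax=4-1=3
cmp eax, 3  (cmp 3,3)
jg loop: not taken
mov [116], esi → M[116]=3
halt.

3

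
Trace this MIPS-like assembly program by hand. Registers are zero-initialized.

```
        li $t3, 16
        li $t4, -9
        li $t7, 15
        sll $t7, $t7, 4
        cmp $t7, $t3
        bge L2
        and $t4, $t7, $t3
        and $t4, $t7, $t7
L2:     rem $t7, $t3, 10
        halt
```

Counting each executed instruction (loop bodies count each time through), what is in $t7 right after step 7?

$t3=16
$t4=-9
$t7=15
$t7=15<<4=240
cmp $t7, $t3  (cmp 240,16)
bge L2: taken
$t7=16%10=6
After step 7: $t7 = 6.

6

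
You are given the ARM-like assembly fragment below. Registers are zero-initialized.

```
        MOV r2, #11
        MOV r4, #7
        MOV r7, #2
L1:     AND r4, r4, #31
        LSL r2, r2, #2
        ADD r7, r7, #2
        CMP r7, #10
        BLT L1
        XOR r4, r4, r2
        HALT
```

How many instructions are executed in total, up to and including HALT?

MOV r2, #11 → r2=11
MOV r4, #7 → r4=7
MOV r7, #2 → r7=2
AND r4, r4, #31 → r4=7&31=7
LSL r2, r2, #2 → r2=11<<2=44
ADD r7, r7, #2 → r7=2+2=4
CMP r7, #10  (cmp 4,10)
BLT L1: taken
AND r4, r4, #31 → r4=7&31=7
LSL r2, r2, #2 → r2=44<<2=176
ADD r7, r7, #2 → r7=4+2=6
CMP r7, #10  (cmp 6,10)
BLT L1: taken
AND r4, r4, #31 → r4=7&31=7
LSL r2, r2, #2 → r2=176<<2=704
ADD r7, r7, #2 → r7=6+2=8
CMP r7, #10  (cmp 8,10)
BLT L1: taken
AND r4, r4, #31 → r4=7&31=7
LSL r2, r2, #2 → r2=704<<2=2816
ADD r7, r7, #2 → r7=8+2=10
CMP r7, #10  (cmp 10,10)
BLT L1: not taken
XOR r4, r4, r2 → r4=7^2816=2823
halt.
Total executed instructions: 25.

25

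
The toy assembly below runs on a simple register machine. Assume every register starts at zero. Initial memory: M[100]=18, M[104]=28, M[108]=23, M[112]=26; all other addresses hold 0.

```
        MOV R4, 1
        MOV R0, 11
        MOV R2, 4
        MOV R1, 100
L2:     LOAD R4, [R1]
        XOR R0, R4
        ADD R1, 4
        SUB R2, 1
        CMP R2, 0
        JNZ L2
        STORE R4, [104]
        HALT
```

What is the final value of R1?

116

after MOV R4, 1: R4=1
after MOV R0, 11: R0=11
after MOV R2, 4: R2=4
after MOV R1, 100: R1=100
after LOAD R4, [R1]: R4=M[100]=18
after XOR R0, R4: R0=11^18=25
after ADD R1, 4: R1=100+4=104
after SUB R2, 1: R2=4-1=3
CMP R2, 0  (cmp 3,0)
JNZ L2: taken
after LOAD R4, [R1]: R4=M[104]=28
after XOR R0, R4: R0=25^28=5
after ADD R1, 4: R1=104+4=108
after SUB R2, 1: R2=3-1=2
CMP R2, 0  (cmp 2,0)
JNZ L2: taken
after LOAD R4, [R1]: R4=M[108]=23
after XOR R0, R4: R0=5^23=18
after ADD R1, 4: R1=108+4=112
after SUB R2, 1: R2=2-1=1
CMP R2, 0  (cmp 1,0)
JNZ L2: taken
after LOAD R4, [R1]: R4=M[112]=26
after XOR R0, R4: R0=18^26=8
after ADD R1, 4: R1=112+4=116
after SUB R2, 1: R2=1-1=0
CMP R2, 0  (cmp 0,0)
JNZ L2: not taken
STORE R4, [104] → M[104]=26
halt.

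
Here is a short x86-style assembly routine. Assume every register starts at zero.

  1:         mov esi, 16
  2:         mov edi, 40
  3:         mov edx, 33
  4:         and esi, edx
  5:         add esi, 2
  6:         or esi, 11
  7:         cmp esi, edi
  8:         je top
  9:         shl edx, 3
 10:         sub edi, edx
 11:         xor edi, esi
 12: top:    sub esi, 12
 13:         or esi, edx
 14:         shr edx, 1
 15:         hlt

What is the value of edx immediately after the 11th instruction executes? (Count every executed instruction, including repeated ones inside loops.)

264

esi=16
edi=40
edx=33
esi=16&33=0
esi=0+2=2
esi=2|11=11
cmp esi, edi  (cmp 11,40)
je top: not taken
edx=33<<3=264
edi=40-264=-224
edi=(-224)^11=-213
After step 11: edx = 264.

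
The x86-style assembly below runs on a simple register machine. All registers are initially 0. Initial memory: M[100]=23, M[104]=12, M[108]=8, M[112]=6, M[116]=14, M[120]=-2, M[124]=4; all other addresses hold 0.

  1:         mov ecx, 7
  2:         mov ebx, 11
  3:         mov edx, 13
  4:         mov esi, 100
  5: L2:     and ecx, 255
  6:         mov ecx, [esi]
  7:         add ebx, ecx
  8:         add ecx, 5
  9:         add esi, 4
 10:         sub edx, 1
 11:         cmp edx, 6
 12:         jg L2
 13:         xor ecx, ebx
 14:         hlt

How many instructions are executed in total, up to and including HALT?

ecx=7
ebx=11
edx=13
esi=100
ecx=7&255=7
ecx=M[100]=23
ebx=11+23=34
ecx=23+5=28
esi=100+4=104
edx=13-1=12
cmp edx, 6  (cmp 12,6)
jg L2: taken
ecx=28&255=28
ecx=M[104]=12
ebx=34+12=46
ecx=12+5=17
esi=104+4=108
edx=12-1=11
cmp edx, 6  (cmp 11,6)
jg L2: taken
ecx=17&255=17
ecx=M[108]=8
ebx=46+8=54
ecx=8+5=13
esi=108+4=112
edx=11-1=10
cmp edx, 6  (cmp 10,6)
jg L2: taken
ecx=13&255=13
ecx=M[112]=6
ebx=54+6=60
ecx=6+5=11
esi=112+4=116
edx=10-1=9
cmp edx, 6  (cmp 9,6)
jg L2: taken
ecx=11&255=11
ecx=M[116]=14
ebx=60+14=74
ecx=14+5=19
esi=116+4=120
edx=9-1=8
cmp edx, 6  (cmp 8,6)
jg L2: taken
ecx=19&255=19
ecx=M[120]=-2
ebx=74+(-2)=72
ecx=(-2)+5=3
esi=120+4=124
edx=8-1=7
cmp edx, 6  (cmp 7,6)
jg L2: taken
ecx=3&255=3
ecx=M[124]=4
ebx=72+4=76
ecx=4+5=9
esi=124+4=128
edx=7-1=6
cmp edx, 6  (cmp 6,6)
jg L2: not taken
ecx=9^76=69
halt.
Total executed instructions: 62.

62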